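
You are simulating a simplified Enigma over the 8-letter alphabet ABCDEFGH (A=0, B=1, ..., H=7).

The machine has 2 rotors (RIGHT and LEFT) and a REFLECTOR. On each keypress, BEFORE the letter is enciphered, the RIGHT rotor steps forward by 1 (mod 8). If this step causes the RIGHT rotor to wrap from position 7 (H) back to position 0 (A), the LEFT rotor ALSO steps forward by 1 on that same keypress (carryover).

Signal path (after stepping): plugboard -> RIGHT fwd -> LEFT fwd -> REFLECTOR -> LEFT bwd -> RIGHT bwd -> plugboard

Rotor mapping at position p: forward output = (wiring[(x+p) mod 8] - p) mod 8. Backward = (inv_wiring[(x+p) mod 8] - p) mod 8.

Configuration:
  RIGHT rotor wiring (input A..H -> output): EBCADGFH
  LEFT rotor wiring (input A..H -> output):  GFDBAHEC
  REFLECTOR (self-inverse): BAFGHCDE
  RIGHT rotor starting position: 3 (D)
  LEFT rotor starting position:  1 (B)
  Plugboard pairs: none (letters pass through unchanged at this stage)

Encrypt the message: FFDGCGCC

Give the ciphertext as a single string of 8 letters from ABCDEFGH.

Answer: HEHEHBBE

Derivation:
Char 1 ('F'): step: R->4, L=1; F->plug->F->R->F->L->D->refl->G->L'->E->R'->H->plug->H
Char 2 ('F'): step: R->5, L=1; F->plug->F->R->F->L->D->refl->G->L'->E->R'->E->plug->E
Char 3 ('D'): step: R->6, L=1; D->plug->D->R->D->L->H->refl->E->L'->A->R'->H->plug->H
Char 4 ('G'): step: R->7, L=1; G->plug->G->R->H->L->F->refl->C->L'->B->R'->E->plug->E
Char 5 ('C'): step: R->0, L->2 (L advanced); C->plug->C->R->C->L->G->refl->D->L'->H->R'->H->plug->H
Char 6 ('G'): step: R->1, L=2; G->plug->G->R->G->L->E->refl->H->L'->B->R'->B->plug->B
Char 7 ('C'): step: R->2, L=2; C->plug->C->R->B->L->H->refl->E->L'->G->R'->B->plug->B
Char 8 ('C'): step: R->3, L=2; C->plug->C->R->D->L->F->refl->C->L'->E->R'->E->plug->E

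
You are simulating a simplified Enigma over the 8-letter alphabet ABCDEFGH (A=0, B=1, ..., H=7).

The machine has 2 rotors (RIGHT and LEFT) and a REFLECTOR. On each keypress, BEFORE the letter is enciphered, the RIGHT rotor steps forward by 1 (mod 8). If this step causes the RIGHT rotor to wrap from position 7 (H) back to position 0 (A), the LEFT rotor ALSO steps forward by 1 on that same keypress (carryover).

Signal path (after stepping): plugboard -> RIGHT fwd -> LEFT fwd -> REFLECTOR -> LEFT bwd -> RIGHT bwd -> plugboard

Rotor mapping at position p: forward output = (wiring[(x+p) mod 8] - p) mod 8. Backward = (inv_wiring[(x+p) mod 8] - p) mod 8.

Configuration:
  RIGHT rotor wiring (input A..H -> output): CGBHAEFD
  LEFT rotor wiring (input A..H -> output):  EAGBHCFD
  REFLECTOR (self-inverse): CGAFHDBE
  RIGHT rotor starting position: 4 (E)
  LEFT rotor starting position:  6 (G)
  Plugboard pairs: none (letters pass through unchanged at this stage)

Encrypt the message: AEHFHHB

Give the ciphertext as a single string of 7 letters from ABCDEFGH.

Char 1 ('A'): step: R->5, L=6; A->plug->A->R->H->L->E->refl->H->L'->A->R'->B->plug->B
Char 2 ('E'): step: R->6, L=6; E->plug->E->R->D->L->C->refl->A->L'->E->R'->C->plug->C
Char 3 ('H'): step: R->7, L=6; H->plug->H->R->G->L->B->refl->G->L'->C->R'->D->plug->D
Char 4 ('F'): step: R->0, L->7 (L advanced); F->plug->F->R->E->L->C->refl->A->L'->F->R'->G->plug->G
Char 5 ('H'): step: R->1, L=7; H->plug->H->R->B->L->F->refl->D->L'->G->R'->C->plug->C
Char 6 ('H'): step: R->2, L=7; H->plug->H->R->E->L->C->refl->A->L'->F->R'->B->plug->B
Char 7 ('B'): step: R->3, L=7; B->plug->B->R->F->L->A->refl->C->L'->E->R'->A->plug->A

Answer: BCDGCBA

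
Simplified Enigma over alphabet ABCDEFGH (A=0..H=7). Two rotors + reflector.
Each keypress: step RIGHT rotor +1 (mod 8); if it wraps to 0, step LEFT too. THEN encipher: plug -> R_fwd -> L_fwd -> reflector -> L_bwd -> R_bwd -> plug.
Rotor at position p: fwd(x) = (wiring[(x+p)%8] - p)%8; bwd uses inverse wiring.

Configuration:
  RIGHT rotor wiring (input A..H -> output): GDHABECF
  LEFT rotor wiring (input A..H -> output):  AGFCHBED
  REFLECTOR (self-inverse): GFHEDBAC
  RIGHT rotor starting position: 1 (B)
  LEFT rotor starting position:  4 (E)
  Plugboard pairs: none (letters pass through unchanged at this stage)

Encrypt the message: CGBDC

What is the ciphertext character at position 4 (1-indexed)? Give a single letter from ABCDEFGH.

Char 1 ('C'): step: R->2, L=4; C->plug->C->R->H->L->G->refl->A->L'->C->R'->D->plug->D
Char 2 ('G'): step: R->3, L=4; G->plug->G->R->A->L->D->refl->E->L'->E->R'->H->plug->H
Char 3 ('B'): step: R->4, L=4; B->plug->B->R->A->L->D->refl->E->L'->E->R'->H->plug->H
Char 4 ('D'): step: R->5, L=4; D->plug->D->R->B->L->F->refl->B->L'->G->R'->E->plug->E

E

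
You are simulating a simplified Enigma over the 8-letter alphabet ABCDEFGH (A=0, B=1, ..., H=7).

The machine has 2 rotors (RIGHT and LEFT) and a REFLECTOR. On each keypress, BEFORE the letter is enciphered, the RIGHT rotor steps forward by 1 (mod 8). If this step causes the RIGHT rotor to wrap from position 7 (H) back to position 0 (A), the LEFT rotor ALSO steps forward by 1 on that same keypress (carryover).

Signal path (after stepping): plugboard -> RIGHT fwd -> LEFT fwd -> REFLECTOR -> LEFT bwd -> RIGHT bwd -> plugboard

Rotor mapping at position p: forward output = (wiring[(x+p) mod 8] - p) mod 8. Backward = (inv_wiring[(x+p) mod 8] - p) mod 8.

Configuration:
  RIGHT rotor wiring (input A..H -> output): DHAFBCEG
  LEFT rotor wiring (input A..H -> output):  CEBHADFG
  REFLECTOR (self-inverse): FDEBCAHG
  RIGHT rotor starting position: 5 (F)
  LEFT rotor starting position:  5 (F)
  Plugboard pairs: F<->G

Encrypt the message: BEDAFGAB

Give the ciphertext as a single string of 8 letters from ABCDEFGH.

Answer: HHFHCEFC

Derivation:
Char 1 ('B'): step: R->6, L=5; B->plug->B->R->A->L->G->refl->H->L'->E->R'->H->plug->H
Char 2 ('E'): step: R->7, L=5; E->plug->E->R->G->L->C->refl->E->L'->F->R'->H->plug->H
Char 3 ('D'): step: R->0, L->6 (L advanced); D->plug->D->R->F->L->B->refl->D->L'->E->R'->G->plug->F
Char 4 ('A'): step: R->1, L=6; A->plug->A->R->G->L->C->refl->E->L'->C->R'->H->plug->H
Char 5 ('F'): step: R->2, L=6; F->plug->G->R->B->L->A->refl->F->L'->H->R'->C->plug->C
Char 6 ('G'): step: R->3, L=6; G->plug->F->R->A->L->H->refl->G->L'->D->R'->E->plug->E
Char 7 ('A'): step: R->4, L=6; A->plug->A->R->F->L->B->refl->D->L'->E->R'->G->plug->F
Char 8 ('B'): step: R->5, L=6; B->plug->B->R->H->L->F->refl->A->L'->B->R'->C->plug->C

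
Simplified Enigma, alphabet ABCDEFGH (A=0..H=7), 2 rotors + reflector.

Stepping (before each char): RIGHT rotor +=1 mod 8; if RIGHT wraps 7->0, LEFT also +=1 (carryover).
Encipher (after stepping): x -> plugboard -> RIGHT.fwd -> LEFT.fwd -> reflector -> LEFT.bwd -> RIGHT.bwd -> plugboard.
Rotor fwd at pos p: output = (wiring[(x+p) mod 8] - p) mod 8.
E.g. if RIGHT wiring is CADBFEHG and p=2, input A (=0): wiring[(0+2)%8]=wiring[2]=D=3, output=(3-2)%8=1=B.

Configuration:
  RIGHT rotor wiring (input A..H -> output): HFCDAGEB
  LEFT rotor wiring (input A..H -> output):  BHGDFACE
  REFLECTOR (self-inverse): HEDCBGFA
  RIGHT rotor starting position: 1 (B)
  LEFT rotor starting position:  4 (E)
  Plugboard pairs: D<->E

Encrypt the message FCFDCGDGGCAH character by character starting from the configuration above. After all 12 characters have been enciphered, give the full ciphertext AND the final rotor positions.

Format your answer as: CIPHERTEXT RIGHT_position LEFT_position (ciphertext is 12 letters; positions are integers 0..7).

Char 1 ('F'): step: R->2, L=4; F->plug->F->R->H->L->H->refl->A->L'->D->R'->H->plug->H
Char 2 ('C'): step: R->3, L=4; C->plug->C->R->D->L->A->refl->H->L'->H->R'->H->plug->H
Char 3 ('F'): step: R->4, L=4; F->plug->F->R->B->L->E->refl->B->L'->A->R'->C->plug->C
Char 4 ('D'): step: R->5, L=4; D->plug->E->R->A->L->B->refl->E->L'->B->R'->A->plug->A
Char 5 ('C'): step: R->6, L=4; C->plug->C->R->B->L->E->refl->B->L'->A->R'->H->plug->H
Char 6 ('G'): step: R->7, L=4; G->plug->G->R->H->L->H->refl->A->L'->D->R'->D->plug->E
Char 7 ('D'): step: R->0, L->5 (L advanced); D->plug->E->R->A->L->D->refl->C->L'->E->R'->G->plug->G
Char 8 ('G'): step: R->1, L=5; G->plug->G->R->A->L->D->refl->C->L'->E->R'->A->plug->A
Char 9 ('G'): step: R->2, L=5; G->plug->G->R->F->L->B->refl->E->L'->D->R'->H->plug->H
Char 10 ('C'): step: R->3, L=5; C->plug->C->R->D->L->E->refl->B->L'->F->R'->B->plug->B
Char 11 ('A'): step: R->4, L=5; A->plug->A->R->E->L->C->refl->D->L'->A->R'->C->plug->C
Char 12 ('H'): step: R->5, L=5; H->plug->H->R->D->L->E->refl->B->L'->F->R'->F->plug->F
Final: ciphertext=HHCAHEGAHBCF, RIGHT=5, LEFT=5

Answer: HHCAHEGAHBCF 5 5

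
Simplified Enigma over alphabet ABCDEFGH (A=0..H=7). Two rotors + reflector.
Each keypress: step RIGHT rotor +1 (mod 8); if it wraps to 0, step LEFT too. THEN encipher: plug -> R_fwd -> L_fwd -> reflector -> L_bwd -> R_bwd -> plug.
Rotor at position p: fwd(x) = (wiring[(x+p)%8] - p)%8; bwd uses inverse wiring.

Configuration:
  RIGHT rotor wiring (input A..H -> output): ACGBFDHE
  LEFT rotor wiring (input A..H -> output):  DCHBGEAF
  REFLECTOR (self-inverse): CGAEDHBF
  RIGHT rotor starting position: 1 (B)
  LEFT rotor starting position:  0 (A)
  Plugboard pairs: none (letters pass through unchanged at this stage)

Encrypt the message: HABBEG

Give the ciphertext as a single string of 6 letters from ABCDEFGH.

Answer: EEGCHC

Derivation:
Char 1 ('H'): step: R->2, L=0; H->plug->H->R->A->L->D->refl->E->L'->F->R'->E->plug->E
Char 2 ('A'): step: R->3, L=0; A->plug->A->R->G->L->A->refl->C->L'->B->R'->E->plug->E
Char 3 ('B'): step: R->4, L=0; B->plug->B->R->H->L->F->refl->H->L'->C->R'->G->plug->G
Char 4 ('B'): step: R->5, L=0; B->plug->B->R->C->L->H->refl->F->L'->H->R'->C->plug->C
Char 5 ('E'): step: R->6, L=0; E->plug->E->R->A->L->D->refl->E->L'->F->R'->H->plug->H
Char 6 ('G'): step: R->7, L=0; G->plug->G->R->E->L->G->refl->B->L'->D->R'->C->plug->C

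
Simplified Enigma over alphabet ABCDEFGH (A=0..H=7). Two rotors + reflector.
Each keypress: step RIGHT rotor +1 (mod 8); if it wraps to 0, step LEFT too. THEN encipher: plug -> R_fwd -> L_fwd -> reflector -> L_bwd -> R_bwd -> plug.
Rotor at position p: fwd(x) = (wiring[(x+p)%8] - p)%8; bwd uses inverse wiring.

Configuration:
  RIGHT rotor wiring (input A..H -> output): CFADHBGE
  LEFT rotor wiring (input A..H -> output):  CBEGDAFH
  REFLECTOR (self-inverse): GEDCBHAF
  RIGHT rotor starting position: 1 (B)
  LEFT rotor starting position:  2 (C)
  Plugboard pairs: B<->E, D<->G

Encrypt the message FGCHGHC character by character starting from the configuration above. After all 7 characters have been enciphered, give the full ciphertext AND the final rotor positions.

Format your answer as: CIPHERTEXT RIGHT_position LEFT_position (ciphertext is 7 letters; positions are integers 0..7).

Char 1 ('F'): step: R->2, L=2; F->plug->F->R->C->L->B->refl->E->L'->B->R'->B->plug->E
Char 2 ('G'): step: R->3, L=2; G->plug->D->R->D->L->G->refl->A->L'->G->R'->C->plug->C
Char 3 ('C'): step: R->4, L=2; C->plug->C->R->C->L->B->refl->E->L'->B->R'->F->plug->F
Char 4 ('H'): step: R->5, L=2; H->plug->H->R->C->L->B->refl->E->L'->B->R'->B->plug->E
Char 5 ('G'): step: R->6, L=2; G->plug->D->R->H->L->H->refl->F->L'->F->R'->F->plug->F
Char 6 ('H'): step: R->7, L=2; H->plug->H->R->H->L->H->refl->F->L'->F->R'->A->plug->A
Char 7 ('C'): step: R->0, L->3 (L advanced); C->plug->C->R->A->L->D->refl->C->L'->D->R'->D->plug->G
Final: ciphertext=ECFEFAG, RIGHT=0, LEFT=3

Answer: ECFEFAG 0 3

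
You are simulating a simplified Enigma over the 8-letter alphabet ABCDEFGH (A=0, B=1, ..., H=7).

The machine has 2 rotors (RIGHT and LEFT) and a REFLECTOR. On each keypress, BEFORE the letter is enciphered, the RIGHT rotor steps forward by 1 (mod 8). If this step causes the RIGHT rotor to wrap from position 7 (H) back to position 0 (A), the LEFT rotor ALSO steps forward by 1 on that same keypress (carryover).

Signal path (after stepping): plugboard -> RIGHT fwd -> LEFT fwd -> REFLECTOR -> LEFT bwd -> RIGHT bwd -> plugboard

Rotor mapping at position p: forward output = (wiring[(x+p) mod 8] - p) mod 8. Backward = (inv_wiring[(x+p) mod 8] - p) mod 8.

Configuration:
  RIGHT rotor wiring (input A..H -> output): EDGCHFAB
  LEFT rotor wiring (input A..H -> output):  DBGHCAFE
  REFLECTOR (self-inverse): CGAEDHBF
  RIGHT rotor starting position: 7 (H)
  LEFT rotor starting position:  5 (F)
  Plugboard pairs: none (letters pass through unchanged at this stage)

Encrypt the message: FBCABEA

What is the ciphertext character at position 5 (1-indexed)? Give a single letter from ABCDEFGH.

Char 1 ('F'): step: R->0, L->6 (L advanced); F->plug->F->R->F->L->B->refl->G->L'->B->R'->H->plug->H
Char 2 ('B'): step: R->1, L=6; B->plug->B->R->F->L->B->refl->G->L'->B->R'->C->plug->C
Char 3 ('C'): step: R->2, L=6; C->plug->C->R->F->L->B->refl->G->L'->B->R'->H->plug->H
Char 4 ('A'): step: R->3, L=6; A->plug->A->R->H->L->C->refl->A->L'->E->R'->B->plug->B
Char 5 ('B'): step: R->4, L=6; B->plug->B->R->B->L->G->refl->B->L'->F->R'->D->plug->D

D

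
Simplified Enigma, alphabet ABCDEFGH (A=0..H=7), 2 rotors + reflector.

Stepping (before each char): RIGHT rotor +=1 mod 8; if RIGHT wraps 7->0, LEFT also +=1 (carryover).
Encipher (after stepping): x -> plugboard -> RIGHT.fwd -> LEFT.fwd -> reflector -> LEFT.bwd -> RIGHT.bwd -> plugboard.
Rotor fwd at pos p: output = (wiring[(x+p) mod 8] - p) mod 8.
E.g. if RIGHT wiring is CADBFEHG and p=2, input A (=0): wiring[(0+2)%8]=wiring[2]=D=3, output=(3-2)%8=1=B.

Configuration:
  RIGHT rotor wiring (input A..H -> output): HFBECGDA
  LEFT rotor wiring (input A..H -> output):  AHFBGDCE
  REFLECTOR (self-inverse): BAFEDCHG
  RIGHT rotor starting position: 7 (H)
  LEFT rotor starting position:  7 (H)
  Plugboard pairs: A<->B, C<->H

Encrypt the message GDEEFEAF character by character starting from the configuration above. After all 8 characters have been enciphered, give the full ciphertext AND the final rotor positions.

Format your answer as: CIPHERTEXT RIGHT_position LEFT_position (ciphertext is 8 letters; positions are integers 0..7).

Char 1 ('G'): step: R->0, L->0 (L advanced); G->plug->G->R->D->L->B->refl->A->L'->A->R'->H->plug->C
Char 2 ('D'): step: R->1, L=0; D->plug->D->R->B->L->H->refl->G->L'->E->R'->A->plug->B
Char 3 ('E'): step: R->2, L=0; E->plug->E->R->B->L->H->refl->G->L'->E->R'->D->plug->D
Char 4 ('E'): step: R->3, L=0; E->plug->E->R->F->L->D->refl->E->L'->H->R'->B->plug->A
Char 5 ('F'): step: R->4, L=0; F->plug->F->R->B->L->H->refl->G->L'->E->R'->D->plug->D
Char 6 ('E'): step: R->5, L=0; E->plug->E->R->A->L->A->refl->B->L'->D->R'->C->plug->H
Char 7 ('A'): step: R->6, L=0; A->plug->B->R->C->L->F->refl->C->L'->G->R'->F->plug->F
Char 8 ('F'): step: R->7, L=0; F->plug->F->R->D->L->B->refl->A->L'->A->R'->B->plug->A
Final: ciphertext=CBDADHFA, RIGHT=7, LEFT=0

Answer: CBDADHFA 7 0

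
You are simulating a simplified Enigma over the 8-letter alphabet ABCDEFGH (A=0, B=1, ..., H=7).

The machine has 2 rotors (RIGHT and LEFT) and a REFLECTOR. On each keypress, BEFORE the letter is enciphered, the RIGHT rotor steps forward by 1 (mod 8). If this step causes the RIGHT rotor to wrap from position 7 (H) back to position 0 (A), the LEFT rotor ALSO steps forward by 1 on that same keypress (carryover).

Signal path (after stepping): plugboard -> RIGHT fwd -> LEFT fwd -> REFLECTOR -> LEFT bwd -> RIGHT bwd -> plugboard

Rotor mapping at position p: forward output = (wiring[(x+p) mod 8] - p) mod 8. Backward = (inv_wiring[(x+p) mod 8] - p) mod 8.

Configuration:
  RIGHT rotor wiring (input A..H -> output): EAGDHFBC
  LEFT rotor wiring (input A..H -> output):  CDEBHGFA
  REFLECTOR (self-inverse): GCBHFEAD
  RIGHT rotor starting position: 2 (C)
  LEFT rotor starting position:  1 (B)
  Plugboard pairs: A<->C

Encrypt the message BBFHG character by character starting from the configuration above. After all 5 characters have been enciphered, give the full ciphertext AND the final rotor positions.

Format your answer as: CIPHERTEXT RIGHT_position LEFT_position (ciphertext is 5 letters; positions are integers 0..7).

Answer: GDGEA 7 1

Derivation:
Char 1 ('B'): step: R->3, L=1; B->plug->B->R->E->L->F->refl->E->L'->F->R'->G->plug->G
Char 2 ('B'): step: R->4, L=1; B->plug->B->R->B->L->D->refl->H->L'->G->R'->D->plug->D
Char 3 ('F'): step: R->5, L=1; F->plug->F->R->B->L->D->refl->H->L'->G->R'->G->plug->G
Char 4 ('H'): step: R->6, L=1; H->plug->H->R->H->L->B->refl->C->L'->A->R'->E->plug->E
Char 5 ('G'): step: R->7, L=1; G->plug->G->R->G->L->H->refl->D->L'->B->R'->C->plug->A
Final: ciphertext=GDGEA, RIGHT=7, LEFT=1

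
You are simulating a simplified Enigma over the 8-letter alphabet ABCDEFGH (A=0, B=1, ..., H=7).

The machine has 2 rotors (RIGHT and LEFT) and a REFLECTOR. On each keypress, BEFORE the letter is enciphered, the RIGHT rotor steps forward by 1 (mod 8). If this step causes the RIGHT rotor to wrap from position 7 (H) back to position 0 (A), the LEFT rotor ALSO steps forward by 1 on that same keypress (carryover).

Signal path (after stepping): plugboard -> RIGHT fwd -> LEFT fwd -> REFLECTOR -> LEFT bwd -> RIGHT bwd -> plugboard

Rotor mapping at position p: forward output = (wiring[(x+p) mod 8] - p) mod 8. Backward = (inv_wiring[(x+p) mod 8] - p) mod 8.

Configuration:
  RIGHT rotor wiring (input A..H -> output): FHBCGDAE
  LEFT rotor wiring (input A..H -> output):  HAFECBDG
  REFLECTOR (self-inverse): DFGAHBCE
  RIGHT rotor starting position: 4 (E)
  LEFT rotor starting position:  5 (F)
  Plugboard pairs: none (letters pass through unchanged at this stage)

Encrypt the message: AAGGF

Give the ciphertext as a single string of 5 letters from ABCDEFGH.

Char 1 ('A'): step: R->5, L=5; A->plug->A->R->G->L->H->refl->E->L'->A->R'->D->plug->D
Char 2 ('A'): step: R->6, L=5; A->plug->A->R->C->L->B->refl->F->L'->H->R'->C->plug->C
Char 3 ('G'): step: R->7, L=5; G->plug->G->R->E->L->D->refl->A->L'->F->R'->A->plug->A
Char 4 ('G'): step: R->0, L->6 (L advanced); G->plug->G->R->A->L->F->refl->B->L'->C->R'->D->plug->D
Char 5 ('F'): step: R->1, L=6; F->plug->F->R->H->L->D->refl->A->L'->B->R'->C->plug->C

Answer: DCADC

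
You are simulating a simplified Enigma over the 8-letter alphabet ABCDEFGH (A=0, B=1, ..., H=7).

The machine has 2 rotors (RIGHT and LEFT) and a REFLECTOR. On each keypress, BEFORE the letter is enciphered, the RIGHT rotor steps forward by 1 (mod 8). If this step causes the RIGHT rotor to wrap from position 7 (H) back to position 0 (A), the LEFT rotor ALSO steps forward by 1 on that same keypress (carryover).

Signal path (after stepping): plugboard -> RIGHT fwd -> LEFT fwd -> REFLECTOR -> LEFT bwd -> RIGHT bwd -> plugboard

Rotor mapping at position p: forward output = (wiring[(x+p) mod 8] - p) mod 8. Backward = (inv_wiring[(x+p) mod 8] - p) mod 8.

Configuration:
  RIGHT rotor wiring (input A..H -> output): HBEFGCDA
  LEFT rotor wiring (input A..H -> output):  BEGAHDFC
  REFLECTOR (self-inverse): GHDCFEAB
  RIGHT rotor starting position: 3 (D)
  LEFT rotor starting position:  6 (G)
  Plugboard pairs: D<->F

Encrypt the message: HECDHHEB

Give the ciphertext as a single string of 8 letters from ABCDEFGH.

Answer: CCDABDFD

Derivation:
Char 1 ('H'): step: R->4, L=6; H->plug->H->R->B->L->E->refl->F->L'->H->R'->C->plug->C
Char 2 ('E'): step: R->5, L=6; E->plug->E->R->E->L->A->refl->G->L'->D->R'->C->plug->C
Char 3 ('C'): step: R->6, L=6; C->plug->C->R->B->L->E->refl->F->L'->H->R'->F->plug->D
Char 4 ('D'): step: R->7, L=6; D->plug->F->R->H->L->F->refl->E->L'->B->R'->A->plug->A
Char 5 ('H'): step: R->0, L->7 (L advanced); H->plug->H->R->A->L->D->refl->C->L'->B->R'->B->plug->B
Char 6 ('H'): step: R->1, L=7; H->plug->H->R->G->L->E->refl->F->L'->C->R'->F->plug->D
Char 7 ('E'): step: R->2, L=7; E->plug->E->R->B->L->C->refl->D->L'->A->R'->D->plug->F
Char 8 ('B'): step: R->3, L=7; B->plug->B->R->D->L->H->refl->B->L'->E->R'->F->plug->D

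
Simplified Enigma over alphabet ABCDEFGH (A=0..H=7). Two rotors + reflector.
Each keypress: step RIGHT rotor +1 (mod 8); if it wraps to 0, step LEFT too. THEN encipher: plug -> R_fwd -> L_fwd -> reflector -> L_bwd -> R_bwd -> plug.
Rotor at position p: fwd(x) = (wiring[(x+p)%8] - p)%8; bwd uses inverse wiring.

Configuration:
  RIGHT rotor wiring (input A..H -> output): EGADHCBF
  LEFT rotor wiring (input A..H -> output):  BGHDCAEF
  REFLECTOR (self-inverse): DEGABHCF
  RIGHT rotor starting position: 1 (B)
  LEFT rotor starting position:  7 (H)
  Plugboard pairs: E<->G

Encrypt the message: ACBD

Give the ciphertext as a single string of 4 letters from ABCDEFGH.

Answer: HGEH

Derivation:
Char 1 ('A'): step: R->2, L=7; A->plug->A->R->G->L->B->refl->E->L'->E->R'->H->plug->H
Char 2 ('C'): step: R->3, L=7; C->plug->C->R->H->L->F->refl->H->L'->C->R'->E->plug->G
Char 3 ('B'): step: R->4, L=7; B->plug->B->R->G->L->B->refl->E->L'->E->R'->G->plug->E
Char 4 ('D'): step: R->5, L=7; D->plug->D->R->H->L->F->refl->H->L'->C->R'->H->plug->H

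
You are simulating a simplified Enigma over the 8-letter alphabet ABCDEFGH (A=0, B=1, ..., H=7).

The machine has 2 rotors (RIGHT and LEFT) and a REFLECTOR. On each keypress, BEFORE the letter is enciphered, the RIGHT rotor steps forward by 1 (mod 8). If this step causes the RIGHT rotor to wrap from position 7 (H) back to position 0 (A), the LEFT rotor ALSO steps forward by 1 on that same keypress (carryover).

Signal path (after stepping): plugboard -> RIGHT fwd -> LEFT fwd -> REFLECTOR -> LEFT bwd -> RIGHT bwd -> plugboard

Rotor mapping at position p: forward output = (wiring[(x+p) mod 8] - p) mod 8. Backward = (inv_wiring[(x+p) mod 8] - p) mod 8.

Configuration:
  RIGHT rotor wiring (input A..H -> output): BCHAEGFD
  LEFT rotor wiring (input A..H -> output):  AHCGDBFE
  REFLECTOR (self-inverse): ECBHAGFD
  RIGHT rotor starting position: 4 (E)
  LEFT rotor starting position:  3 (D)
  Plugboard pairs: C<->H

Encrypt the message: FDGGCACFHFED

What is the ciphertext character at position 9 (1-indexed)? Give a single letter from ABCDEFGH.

Char 1 ('F'): step: R->5, L=3; F->plug->F->R->C->L->G->refl->F->L'->F->R'->E->plug->E
Char 2 ('D'): step: R->6, L=3; D->plug->D->R->E->L->B->refl->C->L'->D->R'->C->plug->H
Char 3 ('G'): step: R->7, L=3; G->plug->G->R->H->L->H->refl->D->L'->A->R'->D->plug->D
Char 4 ('G'): step: R->0, L->4 (L advanced); G->plug->G->R->F->L->D->refl->H->L'->A->R'->D->plug->D
Char 5 ('C'): step: R->1, L=4; C->plug->H->R->A->L->H->refl->D->L'->F->R'->E->plug->E
Char 6 ('A'): step: R->2, L=4; A->plug->A->R->F->L->D->refl->H->L'->A->R'->H->plug->C
Char 7 ('C'): step: R->3, L=4; C->plug->H->R->E->L->E->refl->A->L'->D->R'->C->plug->H
Char 8 ('F'): step: R->4, L=4; F->plug->F->R->G->L->G->refl->F->L'->B->R'->C->plug->H
Char 9 ('H'): step: R->5, L=4; H->plug->C->R->G->L->G->refl->F->L'->B->R'->A->plug->A

A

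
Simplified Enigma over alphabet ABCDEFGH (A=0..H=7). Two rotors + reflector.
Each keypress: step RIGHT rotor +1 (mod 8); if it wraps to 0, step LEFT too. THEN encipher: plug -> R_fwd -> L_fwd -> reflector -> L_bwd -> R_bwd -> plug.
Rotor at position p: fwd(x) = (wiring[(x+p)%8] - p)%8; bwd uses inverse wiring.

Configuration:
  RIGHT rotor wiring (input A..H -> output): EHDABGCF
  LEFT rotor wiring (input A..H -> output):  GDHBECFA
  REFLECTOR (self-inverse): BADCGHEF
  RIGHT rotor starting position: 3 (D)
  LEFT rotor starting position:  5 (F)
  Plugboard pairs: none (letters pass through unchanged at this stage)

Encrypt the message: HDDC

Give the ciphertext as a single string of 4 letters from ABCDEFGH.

Char 1 ('H'): step: R->4, L=5; H->plug->H->R->E->L->G->refl->E->L'->G->R'->C->plug->C
Char 2 ('D'): step: R->5, L=5; D->plug->D->R->H->L->H->refl->F->L'->A->R'->C->plug->C
Char 3 ('D'): step: R->6, L=5; D->plug->D->R->B->L->A->refl->B->L'->D->R'->G->plug->G
Char 4 ('C'): step: R->7, L=5; C->plug->C->R->A->L->F->refl->H->L'->H->R'->G->plug->G

Answer: CCGG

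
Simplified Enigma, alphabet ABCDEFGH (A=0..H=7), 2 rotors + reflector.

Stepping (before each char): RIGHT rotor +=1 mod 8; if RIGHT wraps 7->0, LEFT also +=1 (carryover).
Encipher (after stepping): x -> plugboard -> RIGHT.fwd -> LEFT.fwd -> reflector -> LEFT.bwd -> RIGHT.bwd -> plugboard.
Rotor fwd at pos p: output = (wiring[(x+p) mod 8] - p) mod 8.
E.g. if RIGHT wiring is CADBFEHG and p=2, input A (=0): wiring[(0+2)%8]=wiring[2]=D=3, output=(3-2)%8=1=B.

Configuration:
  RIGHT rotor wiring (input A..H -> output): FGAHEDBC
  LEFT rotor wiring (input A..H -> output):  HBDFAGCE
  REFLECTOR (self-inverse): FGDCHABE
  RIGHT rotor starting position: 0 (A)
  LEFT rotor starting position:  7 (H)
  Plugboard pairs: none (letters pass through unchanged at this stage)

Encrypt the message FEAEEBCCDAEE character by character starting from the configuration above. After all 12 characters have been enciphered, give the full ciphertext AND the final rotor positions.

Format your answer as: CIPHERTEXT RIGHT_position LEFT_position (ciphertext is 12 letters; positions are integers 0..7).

Answer: GCHADHHDHCCC 4 0

Derivation:
Char 1 ('F'): step: R->1, L=7; F->plug->F->R->A->L->F->refl->A->L'->B->R'->G->plug->G
Char 2 ('E'): step: R->2, L=7; E->plug->E->R->H->L->D->refl->C->L'->C->R'->C->plug->C
Char 3 ('A'): step: R->3, L=7; A->plug->A->R->E->L->G->refl->B->L'->F->R'->H->plug->H
Char 4 ('E'): step: R->4, L=7; E->plug->E->R->B->L->A->refl->F->L'->A->R'->A->plug->A
Char 5 ('E'): step: R->5, L=7; E->plug->E->R->B->L->A->refl->F->L'->A->R'->D->plug->D
Char 6 ('B'): step: R->6, L=7; B->plug->B->R->E->L->G->refl->B->L'->F->R'->H->plug->H
Char 7 ('C'): step: R->7, L=7; C->plug->C->R->H->L->D->refl->C->L'->C->R'->H->plug->H
Char 8 ('C'): step: R->0, L->0 (L advanced); C->plug->C->R->A->L->H->refl->E->L'->H->R'->D->plug->D
Char 9 ('D'): step: R->1, L=0; D->plug->D->R->D->L->F->refl->A->L'->E->R'->H->plug->H
Char 10 ('A'): step: R->2, L=0; A->plug->A->R->G->L->C->refl->D->L'->C->R'->C->plug->C
Char 11 ('E'): step: R->3, L=0; E->plug->E->R->H->L->E->refl->H->L'->A->R'->C->plug->C
Char 12 ('E'): step: R->4, L=0; E->plug->E->R->B->L->B->refl->G->L'->F->R'->C->plug->C
Final: ciphertext=GCHADHHDHCCC, RIGHT=4, LEFT=0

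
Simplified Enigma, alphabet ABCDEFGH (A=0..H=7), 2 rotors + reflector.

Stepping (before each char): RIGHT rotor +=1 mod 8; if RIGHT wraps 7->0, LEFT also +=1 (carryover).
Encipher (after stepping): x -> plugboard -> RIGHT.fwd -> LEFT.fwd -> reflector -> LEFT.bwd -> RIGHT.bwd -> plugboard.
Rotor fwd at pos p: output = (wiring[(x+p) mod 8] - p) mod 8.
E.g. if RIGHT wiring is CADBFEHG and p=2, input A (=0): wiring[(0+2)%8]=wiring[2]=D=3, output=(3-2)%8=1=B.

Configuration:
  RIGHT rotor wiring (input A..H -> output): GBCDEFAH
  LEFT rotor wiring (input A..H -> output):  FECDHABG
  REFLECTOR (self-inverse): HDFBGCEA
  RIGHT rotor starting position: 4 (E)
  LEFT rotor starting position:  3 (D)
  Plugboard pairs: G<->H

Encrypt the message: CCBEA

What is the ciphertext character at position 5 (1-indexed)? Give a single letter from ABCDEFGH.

Char 1 ('C'): step: R->5, L=3; C->plug->C->R->C->L->F->refl->C->L'->F->R'->F->plug->F
Char 2 ('C'): step: R->6, L=3; C->plug->C->R->A->L->A->refl->H->L'->H->R'->H->plug->G
Char 3 ('B'): step: R->7, L=3; B->plug->B->R->H->L->H->refl->A->L'->A->R'->A->plug->A
Char 4 ('E'): step: R->0, L->4 (L advanced); E->plug->E->R->E->L->B->refl->D->L'->A->R'->G->plug->H
Char 5 ('A'): step: R->1, L=4; A->plug->A->R->A->L->D->refl->B->L'->E->R'->E->plug->E

E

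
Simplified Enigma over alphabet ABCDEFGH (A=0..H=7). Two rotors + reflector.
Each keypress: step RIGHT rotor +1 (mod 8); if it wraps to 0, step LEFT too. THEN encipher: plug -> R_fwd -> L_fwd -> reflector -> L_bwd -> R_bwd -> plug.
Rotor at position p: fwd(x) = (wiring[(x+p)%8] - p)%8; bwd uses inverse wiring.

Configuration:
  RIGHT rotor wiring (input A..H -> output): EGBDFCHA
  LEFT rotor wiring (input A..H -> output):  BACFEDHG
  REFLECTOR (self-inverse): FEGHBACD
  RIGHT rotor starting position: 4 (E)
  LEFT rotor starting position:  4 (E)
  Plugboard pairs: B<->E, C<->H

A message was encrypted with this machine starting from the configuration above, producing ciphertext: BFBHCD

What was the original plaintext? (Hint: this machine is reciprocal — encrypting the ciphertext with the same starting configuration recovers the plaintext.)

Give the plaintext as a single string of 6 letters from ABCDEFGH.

Char 1 ('B'): step: R->5, L=4; B->plug->E->R->B->L->H->refl->D->L'->C->R'->B->plug->E
Char 2 ('F'): step: R->6, L=4; F->plug->F->R->F->L->E->refl->B->L'->H->R'->G->plug->G
Char 3 ('B'): step: R->7, L=4; B->plug->E->R->E->L->F->refl->A->L'->A->R'->H->plug->C
Char 4 ('H'): step: R->0, L->5 (L advanced); H->plug->C->R->B->L->C->refl->G->L'->A->R'->H->plug->C
Char 5 ('C'): step: R->1, L=5; C->plug->H->R->D->L->E->refl->B->L'->C->R'->C->plug->H
Char 6 ('D'): step: R->2, L=5; D->plug->D->R->A->L->G->refl->C->L'->B->R'->B->plug->E

Answer: EGCCHE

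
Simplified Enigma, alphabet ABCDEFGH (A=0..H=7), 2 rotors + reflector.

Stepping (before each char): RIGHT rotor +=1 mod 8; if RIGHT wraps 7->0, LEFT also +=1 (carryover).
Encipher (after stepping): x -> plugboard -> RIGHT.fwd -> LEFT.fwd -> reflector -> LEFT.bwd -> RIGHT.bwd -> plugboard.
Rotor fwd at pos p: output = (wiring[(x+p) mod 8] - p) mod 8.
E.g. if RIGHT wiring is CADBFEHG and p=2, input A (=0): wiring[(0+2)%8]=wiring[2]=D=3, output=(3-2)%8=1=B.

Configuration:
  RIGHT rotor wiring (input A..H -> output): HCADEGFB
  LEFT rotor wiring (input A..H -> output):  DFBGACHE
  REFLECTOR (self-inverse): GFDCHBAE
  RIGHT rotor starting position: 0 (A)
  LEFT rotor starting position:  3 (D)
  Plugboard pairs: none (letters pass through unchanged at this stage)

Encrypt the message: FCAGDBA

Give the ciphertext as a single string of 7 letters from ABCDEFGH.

Char 1 ('F'): step: R->1, L=3; F->plug->F->R->E->L->B->refl->F->L'->B->R'->A->plug->A
Char 2 ('C'): step: R->2, L=3; C->plug->C->R->C->L->H->refl->E->L'->D->R'->E->plug->E
Char 3 ('A'): step: R->3, L=3; A->plug->A->R->A->L->D->refl->C->L'->G->R'->E->plug->E
Char 4 ('G'): step: R->4, L=3; G->plug->G->R->E->L->B->refl->F->L'->B->R'->C->plug->C
Char 5 ('D'): step: R->5, L=3; D->plug->D->R->C->L->H->refl->E->L'->D->R'->F->plug->F
Char 6 ('B'): step: R->6, L=3; B->plug->B->R->D->L->E->refl->H->L'->C->R'->E->plug->E
Char 7 ('A'): step: R->7, L=3; A->plug->A->R->C->L->H->refl->E->L'->D->R'->C->plug->C

Answer: AEECFEC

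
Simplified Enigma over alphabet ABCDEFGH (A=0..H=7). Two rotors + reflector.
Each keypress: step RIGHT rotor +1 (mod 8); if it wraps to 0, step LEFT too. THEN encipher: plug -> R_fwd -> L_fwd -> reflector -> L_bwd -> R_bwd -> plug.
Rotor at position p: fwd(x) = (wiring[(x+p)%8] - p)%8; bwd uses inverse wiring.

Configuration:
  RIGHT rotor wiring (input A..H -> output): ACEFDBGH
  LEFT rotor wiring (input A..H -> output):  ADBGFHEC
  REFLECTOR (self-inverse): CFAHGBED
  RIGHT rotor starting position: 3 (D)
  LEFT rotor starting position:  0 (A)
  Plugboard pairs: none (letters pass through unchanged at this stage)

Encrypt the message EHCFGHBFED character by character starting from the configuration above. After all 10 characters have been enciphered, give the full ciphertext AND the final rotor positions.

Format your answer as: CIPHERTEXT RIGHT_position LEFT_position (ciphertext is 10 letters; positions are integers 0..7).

Char 1 ('E'): step: R->4, L=0; E->plug->E->R->E->L->F->refl->B->L'->C->R'->C->plug->C
Char 2 ('H'): step: R->5, L=0; H->plug->H->R->G->L->E->refl->G->L'->D->R'->D->plug->D
Char 3 ('C'): step: R->6, L=0; C->plug->C->R->C->L->B->refl->F->L'->E->R'->D->plug->D
Char 4 ('F'): step: R->7, L=0; F->plug->F->R->E->L->F->refl->B->L'->C->R'->G->plug->G
Char 5 ('G'): step: R->0, L->1 (L advanced); G->plug->G->R->G->L->B->refl->F->L'->C->R'->B->plug->B
Char 6 ('H'): step: R->1, L=1; H->plug->H->R->H->L->H->refl->D->L'->F->R'->F->plug->F
Char 7 ('B'): step: R->2, L=1; B->plug->B->R->D->L->E->refl->G->L'->E->R'->E->plug->E
Char 8 ('F'): step: R->3, L=1; F->plug->F->R->F->L->D->refl->H->L'->H->R'->G->plug->G
Char 9 ('E'): step: R->4, L=1; E->plug->E->R->E->L->G->refl->E->L'->D->R'->D->plug->D
Char 10 ('D'): step: R->5, L=1; D->plug->D->R->D->L->E->refl->G->L'->E->R'->A->plug->A
Final: ciphertext=CDDGBFEGDA, RIGHT=5, LEFT=1

Answer: CDDGBFEGDA 5 1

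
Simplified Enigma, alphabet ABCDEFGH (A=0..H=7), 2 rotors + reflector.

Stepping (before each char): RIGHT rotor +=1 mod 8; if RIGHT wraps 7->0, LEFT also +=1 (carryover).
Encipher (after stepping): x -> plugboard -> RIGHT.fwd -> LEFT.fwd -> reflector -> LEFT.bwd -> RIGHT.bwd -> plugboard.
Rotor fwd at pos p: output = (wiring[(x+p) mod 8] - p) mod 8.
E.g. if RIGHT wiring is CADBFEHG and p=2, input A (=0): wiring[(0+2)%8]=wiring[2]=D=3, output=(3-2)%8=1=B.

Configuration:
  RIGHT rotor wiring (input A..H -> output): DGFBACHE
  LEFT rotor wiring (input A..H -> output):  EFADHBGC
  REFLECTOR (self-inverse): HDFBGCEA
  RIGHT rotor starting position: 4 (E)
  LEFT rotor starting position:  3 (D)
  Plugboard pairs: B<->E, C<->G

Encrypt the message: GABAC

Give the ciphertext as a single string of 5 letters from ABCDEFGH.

Answer: DCFEF

Derivation:
Char 1 ('G'): step: R->5, L=3; G->plug->C->R->H->L->F->refl->C->L'->G->R'->D->plug->D
Char 2 ('A'): step: R->6, L=3; A->plug->A->R->B->L->E->refl->G->L'->C->R'->G->plug->C
Char 3 ('B'): step: R->7, L=3; B->plug->E->R->C->L->G->refl->E->L'->B->R'->F->plug->F
Char 4 ('A'): step: R->0, L->4 (L advanced); A->plug->A->R->D->L->G->refl->E->L'->G->R'->B->plug->E
Char 5 ('C'): step: R->1, L=4; C->plug->G->R->D->L->G->refl->E->L'->G->R'->F->plug->F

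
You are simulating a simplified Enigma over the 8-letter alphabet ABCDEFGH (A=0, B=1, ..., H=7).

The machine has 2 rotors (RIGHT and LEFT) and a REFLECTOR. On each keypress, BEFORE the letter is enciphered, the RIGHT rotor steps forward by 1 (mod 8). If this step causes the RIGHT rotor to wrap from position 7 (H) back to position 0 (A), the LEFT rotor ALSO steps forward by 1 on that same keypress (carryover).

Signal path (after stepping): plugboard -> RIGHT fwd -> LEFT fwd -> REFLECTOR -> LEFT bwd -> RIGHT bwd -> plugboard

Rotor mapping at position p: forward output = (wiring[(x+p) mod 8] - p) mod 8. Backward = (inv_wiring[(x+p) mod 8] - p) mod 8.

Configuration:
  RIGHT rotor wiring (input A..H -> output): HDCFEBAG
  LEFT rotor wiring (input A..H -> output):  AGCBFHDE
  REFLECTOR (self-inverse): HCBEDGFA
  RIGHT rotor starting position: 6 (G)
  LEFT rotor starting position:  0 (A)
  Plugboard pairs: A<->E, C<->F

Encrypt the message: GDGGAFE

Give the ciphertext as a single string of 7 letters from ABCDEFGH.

Answer: DCBHFEG

Derivation:
Char 1 ('G'): step: R->7, L=0; G->plug->G->R->C->L->C->refl->B->L'->D->R'->D->plug->D
Char 2 ('D'): step: R->0, L->1 (L advanced); D->plug->D->R->F->L->C->refl->B->L'->B->R'->F->plug->C
Char 3 ('G'): step: R->1, L=1; G->plug->G->R->F->L->C->refl->B->L'->B->R'->B->plug->B
Char 4 ('G'): step: R->2, L=1; G->plug->G->R->F->L->C->refl->B->L'->B->R'->H->plug->H
Char 5 ('A'): step: R->3, L=1; A->plug->E->R->D->L->E->refl->D->L'->G->R'->C->plug->F
Char 6 ('F'): step: R->4, L=1; F->plug->C->R->E->L->G->refl->F->L'->A->R'->A->plug->E
Char 7 ('E'): step: R->5, L=1; E->plug->A->R->E->L->G->refl->F->L'->A->R'->G->plug->G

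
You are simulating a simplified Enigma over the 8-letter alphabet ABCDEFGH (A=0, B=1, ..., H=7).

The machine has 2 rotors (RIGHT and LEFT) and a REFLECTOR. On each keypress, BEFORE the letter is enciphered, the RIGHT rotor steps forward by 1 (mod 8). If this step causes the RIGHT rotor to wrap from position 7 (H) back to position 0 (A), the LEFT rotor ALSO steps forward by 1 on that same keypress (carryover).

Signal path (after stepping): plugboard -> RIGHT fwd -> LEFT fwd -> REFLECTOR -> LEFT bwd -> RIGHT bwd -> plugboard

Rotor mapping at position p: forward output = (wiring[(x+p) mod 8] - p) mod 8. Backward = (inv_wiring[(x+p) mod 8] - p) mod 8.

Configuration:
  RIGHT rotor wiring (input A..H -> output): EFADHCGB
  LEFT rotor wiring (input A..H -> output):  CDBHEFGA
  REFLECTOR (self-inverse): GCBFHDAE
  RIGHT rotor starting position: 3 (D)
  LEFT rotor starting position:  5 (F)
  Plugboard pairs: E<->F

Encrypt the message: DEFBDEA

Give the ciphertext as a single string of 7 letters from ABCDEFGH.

Answer: HHBHAFD

Derivation:
Char 1 ('D'): step: R->4, L=5; D->plug->D->R->F->L->E->refl->H->L'->H->R'->H->plug->H
Char 2 ('E'): step: R->5, L=5; E->plug->F->R->D->L->F->refl->D->L'->C->R'->H->plug->H
Char 3 ('F'): step: R->6, L=5; F->plug->E->R->C->L->D->refl->F->L'->D->R'->B->plug->B
Char 4 ('B'): step: R->7, L=5; B->plug->B->R->F->L->E->refl->H->L'->H->R'->H->plug->H
Char 5 ('D'): step: R->0, L->6 (L advanced); D->plug->D->R->D->L->F->refl->D->L'->E->R'->A->plug->A
Char 6 ('E'): step: R->1, L=6; E->plug->F->R->F->L->B->refl->C->L'->B->R'->E->plug->F
Char 7 ('A'): step: R->2, L=6; A->plug->A->R->G->L->G->refl->A->L'->A->R'->D->plug->D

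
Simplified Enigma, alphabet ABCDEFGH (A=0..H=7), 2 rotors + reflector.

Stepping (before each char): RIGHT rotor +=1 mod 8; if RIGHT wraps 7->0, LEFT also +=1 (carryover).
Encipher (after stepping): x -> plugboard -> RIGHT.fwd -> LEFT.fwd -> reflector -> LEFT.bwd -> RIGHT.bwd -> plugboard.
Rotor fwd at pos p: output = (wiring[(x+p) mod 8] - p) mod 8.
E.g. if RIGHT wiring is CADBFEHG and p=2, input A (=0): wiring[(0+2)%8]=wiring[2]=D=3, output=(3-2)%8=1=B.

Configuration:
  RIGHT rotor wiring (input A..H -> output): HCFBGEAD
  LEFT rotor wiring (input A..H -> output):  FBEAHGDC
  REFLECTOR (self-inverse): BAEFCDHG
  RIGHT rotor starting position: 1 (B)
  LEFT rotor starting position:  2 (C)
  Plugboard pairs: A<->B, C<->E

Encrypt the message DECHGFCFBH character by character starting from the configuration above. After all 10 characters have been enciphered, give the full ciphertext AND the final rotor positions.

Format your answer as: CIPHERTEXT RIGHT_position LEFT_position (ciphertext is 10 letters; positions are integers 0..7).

Char 1 ('D'): step: R->2, L=2; D->plug->D->R->C->L->F->refl->D->L'->G->R'->E->plug->C
Char 2 ('E'): step: R->3, L=2; E->plug->C->R->B->L->G->refl->H->L'->H->R'->G->plug->G
Char 3 ('C'): step: R->4, L=2; C->plug->E->R->D->L->E->refl->C->L'->A->R'->B->plug->A
Char 4 ('H'): step: R->5, L=2; H->plug->H->R->B->L->G->refl->H->L'->H->R'->A->plug->B
Char 5 ('G'): step: R->6, L=2; G->plug->G->R->A->L->C->refl->E->L'->D->R'->F->plug->F
Char 6 ('F'): step: R->7, L=2; F->plug->F->R->H->L->H->refl->G->L'->B->R'->H->plug->H
Char 7 ('C'): step: R->0, L->3 (L advanced); C->plug->E->R->G->L->G->refl->H->L'->E->R'->F->plug->F
Char 8 ('F'): step: R->1, L=3; F->plug->F->R->H->L->B->refl->A->L'->D->R'->E->plug->C
Char 9 ('B'): step: R->2, L=3; B->plug->A->R->D->L->A->refl->B->L'->H->R'->B->plug->A
Char 10 ('H'): step: R->3, L=3; H->plug->H->R->C->L->D->refl->F->L'->A->R'->E->plug->C
Final: ciphertext=CGABFHFCAC, RIGHT=3, LEFT=3

Answer: CGABFHFCAC 3 3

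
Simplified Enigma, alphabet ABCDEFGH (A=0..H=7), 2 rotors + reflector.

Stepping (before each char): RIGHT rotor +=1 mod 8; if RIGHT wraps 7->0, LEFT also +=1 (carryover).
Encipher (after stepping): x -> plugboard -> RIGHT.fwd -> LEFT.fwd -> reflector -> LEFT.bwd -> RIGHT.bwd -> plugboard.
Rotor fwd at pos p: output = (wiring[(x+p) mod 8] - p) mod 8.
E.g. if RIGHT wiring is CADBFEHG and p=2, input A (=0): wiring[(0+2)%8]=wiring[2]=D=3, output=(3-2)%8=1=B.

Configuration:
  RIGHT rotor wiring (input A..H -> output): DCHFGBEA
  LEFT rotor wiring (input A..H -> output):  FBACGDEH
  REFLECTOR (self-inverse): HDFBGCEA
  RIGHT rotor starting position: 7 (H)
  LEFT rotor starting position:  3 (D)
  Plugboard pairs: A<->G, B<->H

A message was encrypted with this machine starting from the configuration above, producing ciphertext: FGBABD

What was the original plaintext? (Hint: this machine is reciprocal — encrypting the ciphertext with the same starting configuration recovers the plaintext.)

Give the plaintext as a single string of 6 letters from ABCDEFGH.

Answer: HBGCGH

Derivation:
Char 1 ('F'): step: R->0, L->4 (L advanced); F->plug->F->R->B->L->H->refl->A->L'->C->R'->B->plug->H
Char 2 ('G'): step: R->1, L=4; G->plug->A->R->B->L->H->refl->A->L'->C->R'->H->plug->B
Char 3 ('B'): step: R->2, L=4; B->plug->H->R->A->L->C->refl->F->L'->F->R'->A->plug->G
Char 4 ('A'): step: R->3, L=4; A->plug->G->R->H->L->G->refl->E->L'->G->R'->C->plug->C
Char 5 ('B'): step: R->4, L=4; B->plug->H->R->B->L->H->refl->A->L'->C->R'->A->plug->G
Char 6 ('D'): step: R->5, L=4; D->plug->D->R->G->L->E->refl->G->L'->H->R'->B->plug->H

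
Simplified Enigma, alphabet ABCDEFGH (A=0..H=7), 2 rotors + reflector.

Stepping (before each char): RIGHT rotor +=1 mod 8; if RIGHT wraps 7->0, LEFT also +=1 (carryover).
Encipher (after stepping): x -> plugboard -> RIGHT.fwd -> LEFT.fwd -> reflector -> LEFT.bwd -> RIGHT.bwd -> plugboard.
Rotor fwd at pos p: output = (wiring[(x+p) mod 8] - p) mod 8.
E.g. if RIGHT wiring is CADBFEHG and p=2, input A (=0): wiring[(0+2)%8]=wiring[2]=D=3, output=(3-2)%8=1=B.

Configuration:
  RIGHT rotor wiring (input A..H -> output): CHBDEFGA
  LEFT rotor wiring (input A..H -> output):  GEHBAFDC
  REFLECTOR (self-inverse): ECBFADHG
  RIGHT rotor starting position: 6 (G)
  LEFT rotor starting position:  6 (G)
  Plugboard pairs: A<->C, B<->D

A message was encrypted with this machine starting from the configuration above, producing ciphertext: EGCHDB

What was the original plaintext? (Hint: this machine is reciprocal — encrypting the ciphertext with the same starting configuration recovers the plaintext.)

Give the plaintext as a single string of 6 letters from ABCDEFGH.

Answer: GAHEHG

Derivation:
Char 1 ('E'): step: R->7, L=6; E->plug->E->R->E->L->B->refl->C->L'->G->R'->G->plug->G
Char 2 ('G'): step: R->0, L->7 (L advanced); G->plug->G->R->G->L->G->refl->H->L'->B->R'->C->plug->A
Char 3 ('C'): step: R->1, L=7; C->plug->A->R->G->L->G->refl->H->L'->B->R'->H->plug->H
Char 4 ('H'): step: R->2, L=7; H->plug->H->R->F->L->B->refl->C->L'->E->R'->E->plug->E
Char 5 ('D'): step: R->3, L=7; D->plug->B->R->B->L->H->refl->G->L'->G->R'->H->plug->H
Char 6 ('B'): step: R->4, L=7; B->plug->D->R->E->L->C->refl->B->L'->F->R'->G->plug->G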